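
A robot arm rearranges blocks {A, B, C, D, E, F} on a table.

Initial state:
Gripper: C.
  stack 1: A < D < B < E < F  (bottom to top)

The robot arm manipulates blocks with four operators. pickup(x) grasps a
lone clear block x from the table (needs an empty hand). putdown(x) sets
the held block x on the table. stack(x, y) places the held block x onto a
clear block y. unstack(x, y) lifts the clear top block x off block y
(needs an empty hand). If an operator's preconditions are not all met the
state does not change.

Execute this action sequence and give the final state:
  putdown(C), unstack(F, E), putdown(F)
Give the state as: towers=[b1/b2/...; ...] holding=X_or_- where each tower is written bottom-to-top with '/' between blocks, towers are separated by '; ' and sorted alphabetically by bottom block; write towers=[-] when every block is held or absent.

step 1 (putdown(C)): towers=[A/D/B/E/F; C] holding=-
step 2 (unstack(F, E)): towers=[A/D/B/E; C] holding=F
step 3 (putdown(F)): towers=[A/D/B/E; C; F] holding=-

towers=[A/D/B/E; C; F] holding=-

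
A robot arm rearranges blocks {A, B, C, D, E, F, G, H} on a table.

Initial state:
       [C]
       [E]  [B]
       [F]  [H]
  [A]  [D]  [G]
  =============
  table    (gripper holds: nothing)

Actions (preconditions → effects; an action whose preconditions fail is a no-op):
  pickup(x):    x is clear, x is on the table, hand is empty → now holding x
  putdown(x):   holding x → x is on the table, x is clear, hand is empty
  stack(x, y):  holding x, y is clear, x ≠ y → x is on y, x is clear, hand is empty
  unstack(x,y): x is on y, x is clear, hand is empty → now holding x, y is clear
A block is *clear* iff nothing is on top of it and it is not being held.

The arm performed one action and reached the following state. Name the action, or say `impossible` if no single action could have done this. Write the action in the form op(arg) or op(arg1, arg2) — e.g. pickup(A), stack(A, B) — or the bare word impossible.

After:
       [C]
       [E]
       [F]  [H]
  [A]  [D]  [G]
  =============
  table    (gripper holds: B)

unstack(B, H)

target: towers=[A; D/F/E/C; G/H] holding=B
         pickup(A) → towers=[D/F/E/C; G/H/B] holding=A
     unstack(B, H) → towers=[A; D/F/E/C; G/H] holding=B  ← match
     unstack(C, E) → towers=[A; D/F/E; G/H/B] holding=C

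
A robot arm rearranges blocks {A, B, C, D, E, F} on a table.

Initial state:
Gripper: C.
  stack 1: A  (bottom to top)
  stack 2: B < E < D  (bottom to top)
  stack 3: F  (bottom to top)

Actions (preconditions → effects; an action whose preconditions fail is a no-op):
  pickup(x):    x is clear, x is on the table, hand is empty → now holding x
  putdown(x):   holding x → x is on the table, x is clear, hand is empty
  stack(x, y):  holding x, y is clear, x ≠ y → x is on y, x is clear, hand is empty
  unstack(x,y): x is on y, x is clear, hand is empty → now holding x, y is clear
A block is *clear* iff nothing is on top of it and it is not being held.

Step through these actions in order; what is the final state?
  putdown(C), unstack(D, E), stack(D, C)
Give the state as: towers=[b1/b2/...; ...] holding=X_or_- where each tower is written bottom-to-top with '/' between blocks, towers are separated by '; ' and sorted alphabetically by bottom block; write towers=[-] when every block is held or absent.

towers=[A; B/E; C/D; F] holding=-

step 1 (putdown(C)): towers=[A; B/E/D; C; F] holding=-
step 2 (unstack(D, E)): towers=[A; B/E; C; F] holding=D
step 3 (stack(D, C)): towers=[A; B/E; C/D; F] holding=-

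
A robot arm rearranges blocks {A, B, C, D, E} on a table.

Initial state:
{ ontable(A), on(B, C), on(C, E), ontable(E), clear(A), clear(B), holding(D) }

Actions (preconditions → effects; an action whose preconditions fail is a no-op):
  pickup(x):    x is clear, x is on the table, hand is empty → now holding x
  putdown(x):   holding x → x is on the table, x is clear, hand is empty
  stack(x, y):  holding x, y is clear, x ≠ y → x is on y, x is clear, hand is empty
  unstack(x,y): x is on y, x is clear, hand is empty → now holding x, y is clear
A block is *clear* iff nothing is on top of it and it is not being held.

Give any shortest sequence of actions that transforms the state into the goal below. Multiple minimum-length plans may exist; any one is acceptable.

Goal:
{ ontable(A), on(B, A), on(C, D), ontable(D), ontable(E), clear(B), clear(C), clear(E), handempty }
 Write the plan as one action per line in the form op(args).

putdown(D)
unstack(B, C)
stack(B, A)
unstack(C, E)
stack(C, D)

step 1 (putdown(D)): towers=[A; D; E/C/B] holding=-
step 2 (unstack(B, C)): towers=[A; D; E/C] holding=B
step 3 (stack(B, A)): towers=[A/B; D; E/C] holding=-
step 4 (unstack(C, E)): towers=[A/B; D; E] holding=C
step 5 (stack(C, D)): towers=[A/B; D/C; E] holding=-
goal check: towers=[A/B; D/C; E] holding=- — reached (length 5, optimal by BFS)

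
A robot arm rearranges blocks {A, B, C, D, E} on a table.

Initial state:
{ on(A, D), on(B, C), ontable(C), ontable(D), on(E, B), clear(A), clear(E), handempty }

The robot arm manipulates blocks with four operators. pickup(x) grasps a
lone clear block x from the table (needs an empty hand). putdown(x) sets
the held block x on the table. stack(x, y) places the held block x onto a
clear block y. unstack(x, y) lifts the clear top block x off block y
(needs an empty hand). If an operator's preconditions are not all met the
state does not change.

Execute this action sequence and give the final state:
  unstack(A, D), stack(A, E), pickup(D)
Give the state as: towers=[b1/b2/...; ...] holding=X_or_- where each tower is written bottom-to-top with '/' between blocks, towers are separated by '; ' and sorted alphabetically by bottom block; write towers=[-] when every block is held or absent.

step 1 (unstack(A, D)): towers=[C/B/E; D] holding=A
step 2 (stack(A, E)): towers=[C/B/E/A; D] holding=-
step 3 (pickup(D)): towers=[C/B/E/A] holding=D

towers=[C/B/E/A] holding=D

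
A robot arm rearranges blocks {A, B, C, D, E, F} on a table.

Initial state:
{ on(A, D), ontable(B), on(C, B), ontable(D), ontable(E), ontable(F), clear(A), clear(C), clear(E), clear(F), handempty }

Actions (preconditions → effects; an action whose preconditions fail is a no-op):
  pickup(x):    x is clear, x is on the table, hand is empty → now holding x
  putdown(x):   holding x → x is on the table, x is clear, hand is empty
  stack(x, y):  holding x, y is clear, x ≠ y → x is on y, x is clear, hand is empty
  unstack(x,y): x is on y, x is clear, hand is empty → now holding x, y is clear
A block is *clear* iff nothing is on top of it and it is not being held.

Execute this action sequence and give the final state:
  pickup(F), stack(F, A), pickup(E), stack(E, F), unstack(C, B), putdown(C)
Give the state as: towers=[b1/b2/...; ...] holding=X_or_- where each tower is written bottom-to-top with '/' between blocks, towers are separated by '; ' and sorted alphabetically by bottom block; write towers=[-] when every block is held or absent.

step 1 (pickup(F)): towers=[B/C; D/A; E] holding=F
step 2 (stack(F, A)): towers=[B/C; D/A/F; E] holding=-
step 3 (pickup(E)): towers=[B/C; D/A/F] holding=E
step 4 (stack(E, F)): towers=[B/C; D/A/F/E] holding=-
step 5 (unstack(C, B)): towers=[B; D/A/F/E] holding=C
step 6 (putdown(C)): towers=[B; C; D/A/F/E] holding=-

towers=[B; C; D/A/F/E] holding=-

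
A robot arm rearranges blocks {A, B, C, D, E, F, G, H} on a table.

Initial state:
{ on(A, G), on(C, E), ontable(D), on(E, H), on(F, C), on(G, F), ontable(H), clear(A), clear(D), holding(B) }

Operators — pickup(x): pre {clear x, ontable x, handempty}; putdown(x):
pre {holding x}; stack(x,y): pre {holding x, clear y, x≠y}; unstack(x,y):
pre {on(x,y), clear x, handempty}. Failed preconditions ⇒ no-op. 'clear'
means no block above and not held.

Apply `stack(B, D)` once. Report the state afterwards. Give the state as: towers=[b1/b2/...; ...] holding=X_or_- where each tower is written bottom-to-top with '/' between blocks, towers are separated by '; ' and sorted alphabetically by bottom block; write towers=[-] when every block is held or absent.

before: towers=[D; H/E/C/F/G/A] holding=B
pre[stack(B, D)]: holding(B) ✓, clear(D) ✓, B≠D ✓
all met → apply stack(B, D)
after:  towers=[D/B; H/E/C/F/G/A] holding=-

towers=[D/B; H/E/C/F/G/A] holding=-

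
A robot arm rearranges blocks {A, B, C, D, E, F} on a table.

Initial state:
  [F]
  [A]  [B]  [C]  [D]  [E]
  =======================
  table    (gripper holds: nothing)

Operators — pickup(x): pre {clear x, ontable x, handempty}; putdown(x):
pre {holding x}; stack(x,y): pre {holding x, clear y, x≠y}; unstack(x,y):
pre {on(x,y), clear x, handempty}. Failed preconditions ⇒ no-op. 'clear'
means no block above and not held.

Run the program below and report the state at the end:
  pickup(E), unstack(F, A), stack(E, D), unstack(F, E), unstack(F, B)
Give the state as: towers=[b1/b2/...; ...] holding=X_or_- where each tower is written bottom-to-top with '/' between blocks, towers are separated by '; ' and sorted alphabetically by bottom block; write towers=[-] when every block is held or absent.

towers=[A/F; B; C; D/E] holding=-

step 1 (pickup(E)): towers=[A/F; B; C; D] holding=E
step 2 (unstack(F, A)) [no-op]: towers=[A/F; B; C; D] holding=E
step 3 (stack(E, D)): towers=[A/F; B; C; D/E] holding=-
step 4 (unstack(F, E)) [no-op]: towers=[A/F; B; C; D/E] holding=-
step 5 (unstack(F, B)) [no-op]: towers=[A/F; B; C; D/E] holding=-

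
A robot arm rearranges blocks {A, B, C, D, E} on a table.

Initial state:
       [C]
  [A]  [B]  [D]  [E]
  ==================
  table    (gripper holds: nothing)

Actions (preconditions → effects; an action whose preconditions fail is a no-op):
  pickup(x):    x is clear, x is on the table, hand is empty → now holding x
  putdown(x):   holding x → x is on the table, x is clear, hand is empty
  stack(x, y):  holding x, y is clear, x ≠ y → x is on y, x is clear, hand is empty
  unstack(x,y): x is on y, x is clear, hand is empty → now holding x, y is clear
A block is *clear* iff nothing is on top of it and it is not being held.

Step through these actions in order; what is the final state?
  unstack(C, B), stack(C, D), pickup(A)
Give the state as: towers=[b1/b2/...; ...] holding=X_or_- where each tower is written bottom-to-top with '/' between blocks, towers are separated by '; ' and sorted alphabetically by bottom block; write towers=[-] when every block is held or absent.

step 1 (unstack(C, B)): towers=[A; B; D; E] holding=C
step 2 (stack(C, D)): towers=[A; B; D/C; E] holding=-
step 3 (pickup(A)): towers=[B; D/C; E] holding=A

towers=[B; D/C; E] holding=A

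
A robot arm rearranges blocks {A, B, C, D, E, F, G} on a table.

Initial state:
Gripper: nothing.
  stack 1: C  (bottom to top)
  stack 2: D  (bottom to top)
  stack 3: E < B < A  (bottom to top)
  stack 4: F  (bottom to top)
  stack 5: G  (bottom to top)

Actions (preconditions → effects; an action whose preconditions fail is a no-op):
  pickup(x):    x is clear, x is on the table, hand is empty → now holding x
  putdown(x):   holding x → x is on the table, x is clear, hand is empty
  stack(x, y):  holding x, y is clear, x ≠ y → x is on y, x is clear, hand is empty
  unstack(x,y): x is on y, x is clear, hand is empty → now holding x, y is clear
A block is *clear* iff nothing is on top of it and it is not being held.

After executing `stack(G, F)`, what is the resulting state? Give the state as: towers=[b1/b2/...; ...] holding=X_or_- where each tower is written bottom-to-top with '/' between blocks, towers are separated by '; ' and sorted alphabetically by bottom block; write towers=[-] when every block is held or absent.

towers=[C; D; E/B/A; F; G] holding=-

before: towers=[C; D; E/B/A; F; G] holding=-
pre[stack(G, F)]: holding(G) fail, clear(F) ok, G≠F ok
holding(G) unmet → stack(G, F) is a no-op
after:  towers=[C; D; E/B/A; F; G] holding=-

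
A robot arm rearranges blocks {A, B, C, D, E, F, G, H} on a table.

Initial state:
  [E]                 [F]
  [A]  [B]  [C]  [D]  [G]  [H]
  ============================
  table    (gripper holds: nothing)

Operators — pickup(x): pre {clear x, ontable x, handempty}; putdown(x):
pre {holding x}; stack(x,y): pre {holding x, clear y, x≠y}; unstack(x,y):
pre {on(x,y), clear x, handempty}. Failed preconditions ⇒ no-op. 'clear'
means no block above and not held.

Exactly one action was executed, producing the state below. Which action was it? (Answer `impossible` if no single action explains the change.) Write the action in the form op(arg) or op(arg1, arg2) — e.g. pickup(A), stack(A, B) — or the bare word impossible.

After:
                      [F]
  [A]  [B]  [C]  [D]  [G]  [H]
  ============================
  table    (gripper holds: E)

target: towers=[A; B; C; D; G/F; H] holding=E
     unstack(E, A) → towers=[A; B; C; D; G/F; H] holding=E  ← match
         pickup(H) → towers=[A/E; B; C; D; G/F] holding=H
         pickup(B) → towers=[A/E; C; D; G/F; H] holding=B
     unstack(F, G) → towers=[A/E; B; C; D; G; H] holding=F
         pickup(D) → towers=[A/E; B; C; G/F; H] holding=D
         pickup(C) → towers=[A/E; B; D; G/F; H] holding=C

unstack(E, A)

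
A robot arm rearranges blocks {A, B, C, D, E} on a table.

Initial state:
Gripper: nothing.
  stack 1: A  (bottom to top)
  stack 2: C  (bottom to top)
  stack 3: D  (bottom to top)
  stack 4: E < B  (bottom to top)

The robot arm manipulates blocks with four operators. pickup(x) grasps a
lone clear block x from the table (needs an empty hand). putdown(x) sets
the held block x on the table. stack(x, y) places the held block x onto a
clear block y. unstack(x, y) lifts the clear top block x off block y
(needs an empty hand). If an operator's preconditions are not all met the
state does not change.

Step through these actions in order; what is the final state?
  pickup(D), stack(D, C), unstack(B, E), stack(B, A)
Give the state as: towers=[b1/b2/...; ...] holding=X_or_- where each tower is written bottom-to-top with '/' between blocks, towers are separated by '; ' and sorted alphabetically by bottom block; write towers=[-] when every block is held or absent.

towers=[A/B; C/D; E] holding=-

step 1 (pickup(D)): towers=[A; C; E/B] holding=D
step 2 (stack(D, C)): towers=[A; C/D; E/B] holding=-
step 3 (unstack(B, E)): towers=[A; C/D; E] holding=B
step 4 (stack(B, A)): towers=[A/B; C/D; E] holding=-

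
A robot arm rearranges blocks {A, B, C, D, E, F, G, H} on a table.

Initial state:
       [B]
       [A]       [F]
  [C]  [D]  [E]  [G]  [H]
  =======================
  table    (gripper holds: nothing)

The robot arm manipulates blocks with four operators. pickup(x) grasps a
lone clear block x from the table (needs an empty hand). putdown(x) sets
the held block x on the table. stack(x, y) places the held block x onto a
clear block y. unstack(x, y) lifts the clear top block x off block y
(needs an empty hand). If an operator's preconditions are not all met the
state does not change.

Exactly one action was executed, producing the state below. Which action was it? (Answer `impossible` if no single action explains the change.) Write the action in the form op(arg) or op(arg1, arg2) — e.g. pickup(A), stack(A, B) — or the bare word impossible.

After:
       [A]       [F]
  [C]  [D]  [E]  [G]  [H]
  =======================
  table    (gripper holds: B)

unstack(B, A)

target: towers=[C; D/A; E; G/F; H] holding=B
         pickup(E) → towers=[C; D/A/B; G/F; H] holding=E
         pickup(H) → towers=[C; D/A/B; E; G/F] holding=H
     unstack(B, A) → towers=[C; D/A; E; G/F; H] holding=B  ← match
     unstack(F, G) → towers=[C; D/A/B; E; G; H] holding=F
         pickup(C) → towers=[D/A/B; E; G/F; H] holding=C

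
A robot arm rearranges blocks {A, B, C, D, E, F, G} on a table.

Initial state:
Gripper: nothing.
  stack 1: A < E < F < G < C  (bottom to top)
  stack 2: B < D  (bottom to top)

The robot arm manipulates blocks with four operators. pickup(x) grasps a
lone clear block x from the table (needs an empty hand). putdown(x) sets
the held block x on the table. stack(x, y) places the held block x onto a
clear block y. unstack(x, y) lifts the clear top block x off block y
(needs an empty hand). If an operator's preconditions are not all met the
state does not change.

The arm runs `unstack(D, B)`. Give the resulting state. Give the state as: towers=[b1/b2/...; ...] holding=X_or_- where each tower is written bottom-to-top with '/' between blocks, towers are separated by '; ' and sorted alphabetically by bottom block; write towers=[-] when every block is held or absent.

before: towers=[A/E/F/G/C; B/D] holding=-
pre[unstack(D, B)]: on(D,B) yes, clear(D) yes, handempty yes
all met → apply unstack(D, B)
after:  towers=[A/E/F/G/C; B] holding=D

towers=[A/E/F/G/C; B] holding=D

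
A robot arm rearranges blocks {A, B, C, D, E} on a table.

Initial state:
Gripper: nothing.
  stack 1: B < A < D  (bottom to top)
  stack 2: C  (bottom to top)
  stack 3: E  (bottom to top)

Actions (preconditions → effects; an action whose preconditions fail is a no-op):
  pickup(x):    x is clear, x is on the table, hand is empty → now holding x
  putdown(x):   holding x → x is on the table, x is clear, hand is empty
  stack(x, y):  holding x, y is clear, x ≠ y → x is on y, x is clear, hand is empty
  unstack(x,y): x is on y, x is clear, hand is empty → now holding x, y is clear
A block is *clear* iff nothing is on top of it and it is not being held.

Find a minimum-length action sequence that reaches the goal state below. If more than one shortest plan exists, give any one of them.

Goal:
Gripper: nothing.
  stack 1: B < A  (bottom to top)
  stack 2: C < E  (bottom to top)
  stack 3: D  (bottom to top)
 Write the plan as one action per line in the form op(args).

step 1 (unstack(D, A)): towers=[B/A; C; E] holding=D
step 2 (putdown(D)): towers=[B/A; C; D; E] holding=-
step 3 (pickup(E)): towers=[B/A; C; D] holding=E
step 4 (stack(E, C)): towers=[B/A; C/E; D] holding=-
goal check: towers=[B/A; C/E; D] holding=- — reached (length 4, optimal by BFS)

unstack(D, A)
putdown(D)
pickup(E)
stack(E, C)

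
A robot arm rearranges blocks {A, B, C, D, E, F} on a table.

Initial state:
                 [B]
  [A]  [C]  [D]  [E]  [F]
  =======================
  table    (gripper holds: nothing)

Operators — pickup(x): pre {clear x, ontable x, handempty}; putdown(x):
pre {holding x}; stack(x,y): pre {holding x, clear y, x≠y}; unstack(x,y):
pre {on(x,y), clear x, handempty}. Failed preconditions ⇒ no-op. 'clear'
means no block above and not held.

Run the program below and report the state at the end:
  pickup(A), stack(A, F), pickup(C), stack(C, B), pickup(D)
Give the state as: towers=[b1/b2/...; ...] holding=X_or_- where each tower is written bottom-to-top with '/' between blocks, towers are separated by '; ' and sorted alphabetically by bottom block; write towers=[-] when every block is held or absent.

step 1 (pickup(A)): towers=[C; D; E/B; F] holding=A
step 2 (stack(A, F)): towers=[C; D; E/B; F/A] holding=-
step 3 (pickup(C)): towers=[D; E/B; F/A] holding=C
step 4 (stack(C, B)): towers=[D; E/B/C; F/A] holding=-
step 5 (pickup(D)): towers=[E/B/C; F/A] holding=D

towers=[E/B/C; F/A] holding=D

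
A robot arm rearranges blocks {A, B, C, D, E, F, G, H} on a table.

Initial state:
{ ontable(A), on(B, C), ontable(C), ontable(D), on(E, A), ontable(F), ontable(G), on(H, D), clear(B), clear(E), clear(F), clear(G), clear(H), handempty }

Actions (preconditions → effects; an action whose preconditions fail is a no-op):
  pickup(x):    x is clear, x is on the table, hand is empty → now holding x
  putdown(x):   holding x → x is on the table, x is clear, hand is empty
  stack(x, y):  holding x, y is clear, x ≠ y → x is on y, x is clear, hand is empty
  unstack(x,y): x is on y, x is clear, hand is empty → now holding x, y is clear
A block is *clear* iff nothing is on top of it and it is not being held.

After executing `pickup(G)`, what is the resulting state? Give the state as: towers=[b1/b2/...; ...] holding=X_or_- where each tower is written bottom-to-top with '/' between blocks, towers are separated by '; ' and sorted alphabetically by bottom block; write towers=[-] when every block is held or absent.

before: towers=[A/E; C/B; D/H; F; G] holding=-
pre[pickup(G)]: clear(G) ✓, ontable(G) ✓, handempty ✓
all met → apply pickup(G)
after:  towers=[A/E; C/B; D/H; F] holding=G

towers=[A/E; C/B; D/H; F] holding=G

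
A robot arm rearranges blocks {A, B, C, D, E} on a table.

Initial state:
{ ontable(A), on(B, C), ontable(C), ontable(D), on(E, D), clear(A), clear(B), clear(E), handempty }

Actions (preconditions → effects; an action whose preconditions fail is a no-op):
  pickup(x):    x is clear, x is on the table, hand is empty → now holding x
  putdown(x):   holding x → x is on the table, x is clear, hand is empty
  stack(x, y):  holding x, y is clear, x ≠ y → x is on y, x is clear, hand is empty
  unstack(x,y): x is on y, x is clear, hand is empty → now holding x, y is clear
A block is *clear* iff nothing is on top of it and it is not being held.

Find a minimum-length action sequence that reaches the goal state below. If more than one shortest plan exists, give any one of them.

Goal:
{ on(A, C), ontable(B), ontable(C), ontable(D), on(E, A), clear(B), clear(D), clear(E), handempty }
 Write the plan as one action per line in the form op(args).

step 1 (unstack(B, C)): towers=[A; C; D/E] holding=B
step 2 (putdown(B)): towers=[A; B; C; D/E] holding=-
step 3 (pickup(A)): towers=[B; C; D/E] holding=A
step 4 (stack(A, C)): towers=[B; C/A; D/E] holding=-
step 5 (unstack(E, D)): towers=[B; C/A; D] holding=E
step 6 (stack(E, A)): towers=[B; C/A/E; D] holding=-
goal check: towers=[B; C/A/E; D] holding=- — reached (length 6, optimal by BFS)

unstack(B, C)
putdown(B)
pickup(A)
stack(A, C)
unstack(E, D)
stack(E, A)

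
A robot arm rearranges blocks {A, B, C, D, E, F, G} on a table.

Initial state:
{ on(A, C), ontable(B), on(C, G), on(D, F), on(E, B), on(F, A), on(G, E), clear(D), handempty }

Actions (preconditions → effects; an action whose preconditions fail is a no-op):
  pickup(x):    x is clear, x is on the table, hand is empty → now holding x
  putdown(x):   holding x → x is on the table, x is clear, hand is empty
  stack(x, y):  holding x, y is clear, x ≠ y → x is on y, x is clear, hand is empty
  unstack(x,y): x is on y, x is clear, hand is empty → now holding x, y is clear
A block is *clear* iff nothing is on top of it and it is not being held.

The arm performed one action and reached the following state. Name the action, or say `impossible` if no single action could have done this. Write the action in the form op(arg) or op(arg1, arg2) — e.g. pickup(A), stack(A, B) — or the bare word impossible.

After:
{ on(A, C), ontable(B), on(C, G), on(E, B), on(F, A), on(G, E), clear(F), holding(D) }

target: towers=[B/E/G/C/A/F] holding=D
     unstack(D, F) → towers=[B/E/G/C/A/F] holding=D  ← match

unstack(D, F)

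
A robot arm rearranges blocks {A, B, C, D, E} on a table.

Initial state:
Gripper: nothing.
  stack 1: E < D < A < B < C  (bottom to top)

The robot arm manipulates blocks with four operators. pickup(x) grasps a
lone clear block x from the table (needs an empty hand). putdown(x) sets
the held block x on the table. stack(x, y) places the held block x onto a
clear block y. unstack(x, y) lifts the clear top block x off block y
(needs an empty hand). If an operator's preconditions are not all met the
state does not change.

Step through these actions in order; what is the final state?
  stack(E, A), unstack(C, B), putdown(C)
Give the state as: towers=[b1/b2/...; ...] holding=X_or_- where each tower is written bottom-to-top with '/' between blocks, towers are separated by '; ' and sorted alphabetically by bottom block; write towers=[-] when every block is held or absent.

step 1 (stack(E, A)) [no-op]: towers=[E/D/A/B/C] holding=-
step 2 (unstack(C, B)): towers=[E/D/A/B] holding=C
step 3 (putdown(C)): towers=[C; E/D/A/B] holding=-

towers=[C; E/D/A/B] holding=-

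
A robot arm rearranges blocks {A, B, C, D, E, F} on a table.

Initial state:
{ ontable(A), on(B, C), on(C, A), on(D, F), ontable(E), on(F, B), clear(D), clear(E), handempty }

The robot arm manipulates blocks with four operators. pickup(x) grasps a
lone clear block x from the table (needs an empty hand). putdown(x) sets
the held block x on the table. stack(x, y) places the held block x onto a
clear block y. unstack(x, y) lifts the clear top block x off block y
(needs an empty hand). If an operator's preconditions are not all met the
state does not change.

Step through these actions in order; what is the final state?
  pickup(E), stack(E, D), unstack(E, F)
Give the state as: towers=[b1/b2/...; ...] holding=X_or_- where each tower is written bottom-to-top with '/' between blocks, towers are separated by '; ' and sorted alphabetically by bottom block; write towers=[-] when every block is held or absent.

step 1 (pickup(E)): towers=[A/C/B/F/D] holding=E
step 2 (stack(E, D)): towers=[A/C/B/F/D/E] holding=-
step 3 (unstack(E, F)) [no-op]: towers=[A/C/B/F/D/E] holding=-

towers=[A/C/B/F/D/E] holding=-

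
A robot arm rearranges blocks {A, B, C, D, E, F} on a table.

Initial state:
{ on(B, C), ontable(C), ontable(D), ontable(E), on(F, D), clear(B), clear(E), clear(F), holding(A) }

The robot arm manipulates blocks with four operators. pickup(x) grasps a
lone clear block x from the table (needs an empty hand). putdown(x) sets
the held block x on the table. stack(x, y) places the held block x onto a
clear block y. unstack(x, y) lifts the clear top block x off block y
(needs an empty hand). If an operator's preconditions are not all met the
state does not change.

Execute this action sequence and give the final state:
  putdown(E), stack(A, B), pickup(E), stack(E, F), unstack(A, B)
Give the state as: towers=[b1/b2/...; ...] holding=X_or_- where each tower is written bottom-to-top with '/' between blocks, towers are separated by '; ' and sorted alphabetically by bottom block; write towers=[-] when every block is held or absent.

step 1 (putdown(E)) [no-op]: towers=[C/B; D/F; E] holding=A
step 2 (stack(A, B)): towers=[C/B/A; D/F; E] holding=-
step 3 (pickup(E)): towers=[C/B/A; D/F] holding=E
step 4 (stack(E, F)): towers=[C/B/A; D/F/E] holding=-
step 5 (unstack(A, B)): towers=[C/B; D/F/E] holding=A

towers=[C/B; D/F/E] holding=A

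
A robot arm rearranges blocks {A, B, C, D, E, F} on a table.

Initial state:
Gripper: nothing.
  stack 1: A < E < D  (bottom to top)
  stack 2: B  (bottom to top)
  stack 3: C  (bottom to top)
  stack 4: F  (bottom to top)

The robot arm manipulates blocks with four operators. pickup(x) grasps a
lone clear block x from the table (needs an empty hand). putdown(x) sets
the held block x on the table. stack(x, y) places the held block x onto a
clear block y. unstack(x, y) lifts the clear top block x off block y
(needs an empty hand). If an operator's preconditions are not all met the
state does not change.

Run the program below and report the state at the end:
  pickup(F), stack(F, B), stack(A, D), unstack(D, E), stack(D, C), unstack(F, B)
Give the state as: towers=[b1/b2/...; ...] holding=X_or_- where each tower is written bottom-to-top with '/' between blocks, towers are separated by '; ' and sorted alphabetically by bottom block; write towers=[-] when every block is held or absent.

step 1 (pickup(F)): towers=[A/E/D; B; C] holding=F
step 2 (stack(F, B)): towers=[A/E/D; B/F; C] holding=-
step 3 (stack(A, D)) [no-op]: towers=[A/E/D; B/F; C] holding=-
step 4 (unstack(D, E)): towers=[A/E; B/F; C] holding=D
step 5 (stack(D, C)): towers=[A/E; B/F; C/D] holding=-
step 6 (unstack(F, B)): towers=[A/E; B; C/D] holding=F

towers=[A/E; B; C/D] holding=F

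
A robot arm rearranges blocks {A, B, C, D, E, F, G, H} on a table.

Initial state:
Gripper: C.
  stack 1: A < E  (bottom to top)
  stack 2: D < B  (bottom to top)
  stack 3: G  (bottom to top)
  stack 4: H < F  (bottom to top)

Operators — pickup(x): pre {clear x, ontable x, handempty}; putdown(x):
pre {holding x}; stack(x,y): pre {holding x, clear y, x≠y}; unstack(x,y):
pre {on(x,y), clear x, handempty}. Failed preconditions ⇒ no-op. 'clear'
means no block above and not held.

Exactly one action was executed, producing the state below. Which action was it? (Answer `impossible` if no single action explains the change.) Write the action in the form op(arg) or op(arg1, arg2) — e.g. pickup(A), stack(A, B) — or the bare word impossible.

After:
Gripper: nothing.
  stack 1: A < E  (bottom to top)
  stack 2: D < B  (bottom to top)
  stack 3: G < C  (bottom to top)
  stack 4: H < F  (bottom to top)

stack(C, G)

target: towers=[A/E; D/B; G/C; H/F] holding=-
        putdown(C) → towers=[A/E; C; D/B; G; H/F] holding=-
       stack(C, G) → towers=[A/E; D/B; G/C; H/F] holding=-  ← match
       stack(C, E) → towers=[A/E/C; D/B; G; H/F] holding=-
       stack(C, B) → towers=[A/E; D/B/C; G; H/F] holding=-
       stack(C, F) → towers=[A/E; D/B; G; H/F/C] holding=-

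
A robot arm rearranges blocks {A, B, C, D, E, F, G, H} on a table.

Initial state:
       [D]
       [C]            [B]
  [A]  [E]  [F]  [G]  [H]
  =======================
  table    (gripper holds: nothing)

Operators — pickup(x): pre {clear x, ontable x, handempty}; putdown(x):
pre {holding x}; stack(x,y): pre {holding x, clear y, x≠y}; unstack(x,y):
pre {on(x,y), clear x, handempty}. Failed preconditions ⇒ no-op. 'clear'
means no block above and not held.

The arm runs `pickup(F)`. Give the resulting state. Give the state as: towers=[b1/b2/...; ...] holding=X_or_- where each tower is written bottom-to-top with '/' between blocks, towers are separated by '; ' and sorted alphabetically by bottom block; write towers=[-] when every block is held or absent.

towers=[A; E/C/D; G; H/B] holding=F

before: towers=[A; E/C/D; F; G; H/B] holding=-
pre[pickup(F)]: clear(F) ✓, ontable(F) ✓, handempty ✓
all met → apply pickup(F)
after:  towers=[A; E/C/D; G; H/B] holding=F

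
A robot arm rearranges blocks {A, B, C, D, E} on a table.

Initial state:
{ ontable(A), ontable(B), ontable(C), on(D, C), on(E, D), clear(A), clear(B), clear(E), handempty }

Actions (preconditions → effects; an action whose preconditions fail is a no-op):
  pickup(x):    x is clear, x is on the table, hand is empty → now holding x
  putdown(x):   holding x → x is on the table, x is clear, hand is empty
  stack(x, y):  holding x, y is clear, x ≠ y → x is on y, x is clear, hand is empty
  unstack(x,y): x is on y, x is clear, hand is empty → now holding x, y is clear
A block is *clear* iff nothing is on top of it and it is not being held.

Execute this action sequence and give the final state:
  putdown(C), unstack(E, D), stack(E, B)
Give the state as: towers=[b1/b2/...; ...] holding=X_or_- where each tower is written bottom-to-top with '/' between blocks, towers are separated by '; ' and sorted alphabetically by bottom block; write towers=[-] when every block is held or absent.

step 1 (putdown(C)) [no-op]: towers=[A; B; C/D/E] holding=-
step 2 (unstack(E, D)): towers=[A; B; C/D] holding=E
step 3 (stack(E, B)): towers=[A; B/E; C/D] holding=-

towers=[A; B/E; C/D] holding=-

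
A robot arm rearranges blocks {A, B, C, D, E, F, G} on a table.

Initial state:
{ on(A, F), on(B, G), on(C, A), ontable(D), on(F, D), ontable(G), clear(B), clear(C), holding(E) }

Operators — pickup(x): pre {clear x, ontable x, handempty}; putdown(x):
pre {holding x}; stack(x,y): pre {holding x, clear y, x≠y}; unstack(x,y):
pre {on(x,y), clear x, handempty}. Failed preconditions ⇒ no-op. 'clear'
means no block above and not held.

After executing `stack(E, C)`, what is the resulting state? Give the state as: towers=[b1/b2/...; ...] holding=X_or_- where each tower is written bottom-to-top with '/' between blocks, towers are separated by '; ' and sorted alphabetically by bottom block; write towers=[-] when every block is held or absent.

towers=[D/F/A/C/E; G/B] holding=-

before: towers=[D/F/A/C; G/B] holding=E
pre[stack(E, C)]: holding(E) ✓, clear(C) ✓, E≠C ✓
all met → apply stack(E, C)
after:  towers=[D/F/A/C/E; G/B] holding=-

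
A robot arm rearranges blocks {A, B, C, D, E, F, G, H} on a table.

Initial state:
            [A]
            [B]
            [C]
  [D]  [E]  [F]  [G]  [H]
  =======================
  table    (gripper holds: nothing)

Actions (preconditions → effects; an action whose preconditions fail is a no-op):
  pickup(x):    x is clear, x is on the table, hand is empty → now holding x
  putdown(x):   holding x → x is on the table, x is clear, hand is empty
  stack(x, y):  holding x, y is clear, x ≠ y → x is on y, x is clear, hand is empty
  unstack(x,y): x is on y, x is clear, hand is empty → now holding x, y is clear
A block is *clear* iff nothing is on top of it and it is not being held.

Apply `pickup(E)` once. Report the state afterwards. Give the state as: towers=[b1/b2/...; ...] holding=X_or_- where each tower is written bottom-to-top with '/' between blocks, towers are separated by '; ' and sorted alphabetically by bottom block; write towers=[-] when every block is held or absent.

towers=[D; F/C/B/A; G; H] holding=E

before: towers=[D; E; F/C/B/A; G; H] holding=-
pre[pickup(E)]: clear(E) yes, ontable(E) yes, handempty yes
all met → apply pickup(E)
after:  towers=[D; F/C/B/A; G; H] holding=E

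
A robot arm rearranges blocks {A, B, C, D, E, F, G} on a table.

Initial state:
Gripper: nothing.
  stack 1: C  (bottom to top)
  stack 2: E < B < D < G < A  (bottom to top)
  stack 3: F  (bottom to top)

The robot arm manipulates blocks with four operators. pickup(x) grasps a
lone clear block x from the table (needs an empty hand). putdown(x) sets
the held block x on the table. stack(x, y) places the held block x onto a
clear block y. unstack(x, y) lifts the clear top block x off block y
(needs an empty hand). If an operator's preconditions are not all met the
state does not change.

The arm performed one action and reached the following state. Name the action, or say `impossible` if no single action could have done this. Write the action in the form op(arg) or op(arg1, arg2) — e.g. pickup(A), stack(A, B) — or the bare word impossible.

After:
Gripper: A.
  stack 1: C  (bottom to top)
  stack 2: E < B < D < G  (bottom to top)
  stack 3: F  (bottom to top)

target: towers=[C; E/B/D/G; F] holding=A
         pickup(F) → towers=[C; E/B/D/G/A] holding=F
     unstack(A, G) → towers=[C; E/B/D/G; F] holding=A  ← match
         pickup(C) → towers=[E/B/D/G/A; F] holding=C

unstack(A, G)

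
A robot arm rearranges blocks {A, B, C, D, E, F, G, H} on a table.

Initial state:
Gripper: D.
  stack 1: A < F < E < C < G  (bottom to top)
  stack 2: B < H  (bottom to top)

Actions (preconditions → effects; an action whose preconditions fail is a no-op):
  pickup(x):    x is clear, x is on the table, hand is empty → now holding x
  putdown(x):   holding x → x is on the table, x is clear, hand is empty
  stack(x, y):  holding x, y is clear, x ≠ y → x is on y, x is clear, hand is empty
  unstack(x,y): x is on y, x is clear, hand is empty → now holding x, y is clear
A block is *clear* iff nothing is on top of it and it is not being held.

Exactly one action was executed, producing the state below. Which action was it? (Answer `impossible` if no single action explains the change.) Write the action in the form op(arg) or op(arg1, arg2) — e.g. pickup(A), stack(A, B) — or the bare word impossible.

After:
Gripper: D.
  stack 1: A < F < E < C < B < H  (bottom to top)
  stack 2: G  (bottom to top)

impossible

target: towers=[A/F/E/C/B/H; G] holding=D
        putdown(D) → towers=[A/F/E/C/G; B/H; D] holding=-
       stack(D, G) → towers=[A/F/E/C/G/D; B/H] holding=-
       stack(D, H) → towers=[A/F/E/C/G; B/H/D] holding=-
none of the 3 applicable actions match → impossible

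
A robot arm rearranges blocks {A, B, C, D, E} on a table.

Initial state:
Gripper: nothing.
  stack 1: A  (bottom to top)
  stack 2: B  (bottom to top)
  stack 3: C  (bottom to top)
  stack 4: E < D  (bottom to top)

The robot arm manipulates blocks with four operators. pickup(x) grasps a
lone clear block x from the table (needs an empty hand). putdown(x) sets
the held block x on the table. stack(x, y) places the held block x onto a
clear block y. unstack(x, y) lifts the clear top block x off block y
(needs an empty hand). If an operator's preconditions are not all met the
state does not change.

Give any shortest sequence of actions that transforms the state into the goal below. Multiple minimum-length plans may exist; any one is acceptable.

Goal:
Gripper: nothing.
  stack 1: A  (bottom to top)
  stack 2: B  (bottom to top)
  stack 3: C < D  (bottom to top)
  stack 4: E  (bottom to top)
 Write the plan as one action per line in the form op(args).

unstack(D, E)
stack(D, C)

step 1 (unstack(D, E)): towers=[A; B; C; E] holding=D
step 2 (stack(D, C)): towers=[A; B; C/D; E] holding=-
goal check: towers=[A; B; C/D; E] holding=- — reached (length 2, optimal by BFS)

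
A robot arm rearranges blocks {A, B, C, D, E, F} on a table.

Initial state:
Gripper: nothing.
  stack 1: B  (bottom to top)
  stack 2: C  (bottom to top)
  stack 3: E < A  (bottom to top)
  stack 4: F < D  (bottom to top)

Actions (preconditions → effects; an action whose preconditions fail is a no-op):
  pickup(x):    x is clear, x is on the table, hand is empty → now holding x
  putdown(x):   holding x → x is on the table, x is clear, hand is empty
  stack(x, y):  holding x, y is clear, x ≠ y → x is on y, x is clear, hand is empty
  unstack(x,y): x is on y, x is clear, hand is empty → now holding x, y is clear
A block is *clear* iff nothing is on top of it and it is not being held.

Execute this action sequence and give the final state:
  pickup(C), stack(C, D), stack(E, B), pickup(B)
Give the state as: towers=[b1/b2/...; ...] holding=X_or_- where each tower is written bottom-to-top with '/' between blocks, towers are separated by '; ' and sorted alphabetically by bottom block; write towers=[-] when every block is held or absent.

towers=[E/A; F/D/C] holding=B

step 1 (pickup(C)): towers=[B; E/A; F/D] holding=C
step 2 (stack(C, D)): towers=[B; E/A; F/D/C] holding=-
step 3 (stack(E, B)) [no-op]: towers=[B; E/A; F/D/C] holding=-
step 4 (pickup(B)): towers=[E/A; F/D/C] holding=B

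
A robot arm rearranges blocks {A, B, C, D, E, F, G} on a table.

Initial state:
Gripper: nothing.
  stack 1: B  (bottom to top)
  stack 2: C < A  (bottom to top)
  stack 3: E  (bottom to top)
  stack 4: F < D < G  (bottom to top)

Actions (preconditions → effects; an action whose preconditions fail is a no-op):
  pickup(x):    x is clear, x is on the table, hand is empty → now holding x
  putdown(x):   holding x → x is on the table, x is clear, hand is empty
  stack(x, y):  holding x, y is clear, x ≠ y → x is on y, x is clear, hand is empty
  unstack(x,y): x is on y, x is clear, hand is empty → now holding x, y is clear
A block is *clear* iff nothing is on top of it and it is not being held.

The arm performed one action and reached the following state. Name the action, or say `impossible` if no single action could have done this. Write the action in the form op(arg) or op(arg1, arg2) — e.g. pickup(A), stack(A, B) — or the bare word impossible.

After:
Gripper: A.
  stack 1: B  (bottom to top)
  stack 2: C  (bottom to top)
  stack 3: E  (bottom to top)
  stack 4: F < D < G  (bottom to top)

target: towers=[B; C; E; F/D/G] holding=A
         pickup(B) → towers=[C/A; E; F/D/G] holding=B
     unstack(G, D) → towers=[B; C/A; E; F/D] holding=G
     unstack(A, C) → towers=[B; C; E; F/D/G] holding=A  ← match
         pickup(E) → towers=[B; C/A; F/D/G] holding=E

unstack(A, C)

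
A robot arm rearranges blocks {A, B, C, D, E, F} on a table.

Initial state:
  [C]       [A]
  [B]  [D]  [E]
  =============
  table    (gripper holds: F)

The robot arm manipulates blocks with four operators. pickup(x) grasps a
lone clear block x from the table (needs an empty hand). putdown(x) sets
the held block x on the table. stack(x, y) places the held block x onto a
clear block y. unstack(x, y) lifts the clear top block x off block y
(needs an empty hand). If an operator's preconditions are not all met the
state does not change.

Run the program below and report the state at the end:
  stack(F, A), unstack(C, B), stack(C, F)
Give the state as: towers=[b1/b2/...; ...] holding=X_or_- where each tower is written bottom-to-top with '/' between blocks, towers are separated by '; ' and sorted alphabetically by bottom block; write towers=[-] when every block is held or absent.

towers=[B; D; E/A/F/C] holding=-

step 1 (stack(F, A)): towers=[B/C; D; E/A/F] holding=-
step 2 (unstack(C, B)): towers=[B; D; E/A/F] holding=C
step 3 (stack(C, F)): towers=[B; D; E/A/F/C] holding=-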